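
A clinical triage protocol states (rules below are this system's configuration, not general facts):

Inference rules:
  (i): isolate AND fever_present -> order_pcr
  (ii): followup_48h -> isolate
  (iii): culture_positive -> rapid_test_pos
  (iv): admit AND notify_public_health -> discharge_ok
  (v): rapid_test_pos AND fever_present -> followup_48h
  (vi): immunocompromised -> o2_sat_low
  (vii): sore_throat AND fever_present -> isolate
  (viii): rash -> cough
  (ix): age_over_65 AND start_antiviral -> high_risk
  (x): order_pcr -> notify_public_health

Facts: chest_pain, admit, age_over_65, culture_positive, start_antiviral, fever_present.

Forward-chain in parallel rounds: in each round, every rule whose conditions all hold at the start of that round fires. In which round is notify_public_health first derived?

Round 1: (iii) [culture_positive -> rapid_test_pos]; (ix) [age_over_65 AND start_antiviral -> high_risk]. New: rapid_test_pos, high_risk.
Round 2: (v) [rapid_test_pos AND fever_present -> followup_48h]. New: followup_48h.
Round 3: (ii) [followup_48h -> isolate]. New: isolate.
Round 4: (i) [isolate AND fever_present -> order_pcr]. New: order_pcr.
Round 5: (x) [order_pcr -> notify_public_health]. New: notify_public_health.
notify_public_health first appears in round 5.

5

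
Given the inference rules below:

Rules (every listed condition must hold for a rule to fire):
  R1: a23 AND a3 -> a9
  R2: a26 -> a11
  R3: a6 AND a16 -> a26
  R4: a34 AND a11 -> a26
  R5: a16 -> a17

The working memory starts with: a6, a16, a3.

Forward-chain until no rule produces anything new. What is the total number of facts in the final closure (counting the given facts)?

Round 1: R3 [a6 AND a16 -> a26]; R5 [a16 -> a17]. New: a26, a17.
Round 2: R2 [a26 -> a11]. New: a11.
Closure: {a11, a16, a17, a26, a3, a6} — 6 facts.

6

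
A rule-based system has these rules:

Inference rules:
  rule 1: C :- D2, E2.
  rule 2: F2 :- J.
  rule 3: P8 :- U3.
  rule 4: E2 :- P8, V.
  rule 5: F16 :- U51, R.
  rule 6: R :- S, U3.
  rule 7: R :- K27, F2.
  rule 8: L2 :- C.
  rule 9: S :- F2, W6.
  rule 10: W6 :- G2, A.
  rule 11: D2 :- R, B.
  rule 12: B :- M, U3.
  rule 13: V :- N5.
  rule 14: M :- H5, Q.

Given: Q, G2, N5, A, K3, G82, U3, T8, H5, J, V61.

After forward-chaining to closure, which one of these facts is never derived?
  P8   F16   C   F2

F16

[1] rule 2 [F2 :- J.]; rule 3 [P8 :- U3.]; rule 10 [W6 :- G2, A.]; rule 13 [V :- N5.]; rule 14 [M :- H5, Q.]. ⇒ new: F2, P8, W6, V, M.
[2] rule 4 [E2 :- P8, V.]; rule 9 [S :- F2, W6.]; rule 12 [B :- M, U3.]. ⇒ new: E2, S, B.
[3] rule 6 [R :- S, U3.]. ⇒ new: R.
[4] rule 11 [D2 :- R, B.]. ⇒ new: D2.
[5] rule 1 [C :- D2, E2.]. ⇒ new: C.
[6] rule 8 [L2 :- C.]. ⇒ new: L2.
Derived: F2 (round 1), P8 (round 1), C (round 5). F16 never appears in any round.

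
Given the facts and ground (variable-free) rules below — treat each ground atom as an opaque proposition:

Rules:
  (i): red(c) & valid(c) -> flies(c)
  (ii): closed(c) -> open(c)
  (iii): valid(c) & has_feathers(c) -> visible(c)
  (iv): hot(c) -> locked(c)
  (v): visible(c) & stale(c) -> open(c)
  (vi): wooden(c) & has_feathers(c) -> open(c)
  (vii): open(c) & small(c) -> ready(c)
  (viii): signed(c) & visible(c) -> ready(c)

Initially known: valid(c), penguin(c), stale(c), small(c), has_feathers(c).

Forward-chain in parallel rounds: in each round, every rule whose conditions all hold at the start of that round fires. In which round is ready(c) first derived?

Round 1: (iii) [valid(c) & has_feathers(c) -> visible(c)]. New: visible(c).
Round 2: (v) [visible(c) & stale(c) -> open(c)]. New: open(c).
Round 3: (vii) [open(c) & small(c) -> ready(c)]. New: ready(c).
ready(c) first appears in round 3.

3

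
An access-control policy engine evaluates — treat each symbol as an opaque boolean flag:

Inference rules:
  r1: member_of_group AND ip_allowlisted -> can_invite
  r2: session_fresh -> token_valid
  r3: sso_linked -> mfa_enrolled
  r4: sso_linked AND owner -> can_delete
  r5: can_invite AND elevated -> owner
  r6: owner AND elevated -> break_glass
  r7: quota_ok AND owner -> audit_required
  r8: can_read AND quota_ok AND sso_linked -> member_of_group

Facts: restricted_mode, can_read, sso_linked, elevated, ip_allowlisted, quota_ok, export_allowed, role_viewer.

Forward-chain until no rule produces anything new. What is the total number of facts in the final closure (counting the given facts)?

15

Round 1 fires r3, r8, giving mfa_enrolled, member_of_group.
Round 2 fires r1, giving can_invite.
Round 3 fires r5, giving owner.
Round 4 fires r4, r6, r7, giving can_delete, break_glass, audit_required.
Closure: {audit_required, break_glass, can_delete, can_invite, can_read, elevated, export_allowed, ip_allowlisted, member_of_group, mfa_enrolled, owner, quota_ok, restricted_mode, role_viewer, sso_linked} — 15 facts.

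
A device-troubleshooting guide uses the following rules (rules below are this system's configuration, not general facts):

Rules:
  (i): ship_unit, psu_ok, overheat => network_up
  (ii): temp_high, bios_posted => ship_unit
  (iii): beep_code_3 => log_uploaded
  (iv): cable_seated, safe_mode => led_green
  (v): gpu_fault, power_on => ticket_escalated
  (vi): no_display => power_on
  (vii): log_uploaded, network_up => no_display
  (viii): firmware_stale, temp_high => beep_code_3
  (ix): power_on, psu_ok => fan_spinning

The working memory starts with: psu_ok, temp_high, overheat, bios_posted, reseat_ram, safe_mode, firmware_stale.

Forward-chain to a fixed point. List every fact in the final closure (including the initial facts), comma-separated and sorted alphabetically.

Round 1: (ii) [temp_high, bios_posted => ship_unit]; (viii) [firmware_stale, temp_high => beep_code_3]. Adds ship_unit, beep_code_3.
Round 2: (i) [ship_unit, psu_ok, overheat => network_up]; (iii) [beep_code_3 => log_uploaded]. Adds network_up, log_uploaded.
Round 3: (vii) [log_uploaded, network_up => no_display]. Adds no_display.
Round 4: (vi) [no_display => power_on]. Adds power_on.
Round 5: (ix) [power_on, psu_ok => fan_spinning]. Adds fan_spinning.

beep_code_3, bios_posted, fan_spinning, firmware_stale, log_uploaded, network_up, no_display, overheat, power_on, psu_ok, reseat_ram, safe_mode, ship_unit, temp_high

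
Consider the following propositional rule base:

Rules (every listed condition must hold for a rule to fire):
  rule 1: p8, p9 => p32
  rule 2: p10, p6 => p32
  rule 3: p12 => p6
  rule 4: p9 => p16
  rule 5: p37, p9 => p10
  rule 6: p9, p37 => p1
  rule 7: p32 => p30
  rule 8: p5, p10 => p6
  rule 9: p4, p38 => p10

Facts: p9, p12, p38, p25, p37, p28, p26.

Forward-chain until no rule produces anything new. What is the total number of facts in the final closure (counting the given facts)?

13

[1] rule 3 [p12 => p6]; rule 4 [p9 => p16]; rule 5 [p37, p9 => p10]; rule 6 [p9, p37 => p1]. ⇒ new: p6, p16, p10, p1.
[2] rule 2 [p10, p6 => p32]. ⇒ new: p32.
[3] rule 7 [p32 => p30]. ⇒ new: p30.
Closure: {p1, p10, p12, p16, p25, p26, p28, p30, p32, p37, p38, p6, p9} — 13 facts.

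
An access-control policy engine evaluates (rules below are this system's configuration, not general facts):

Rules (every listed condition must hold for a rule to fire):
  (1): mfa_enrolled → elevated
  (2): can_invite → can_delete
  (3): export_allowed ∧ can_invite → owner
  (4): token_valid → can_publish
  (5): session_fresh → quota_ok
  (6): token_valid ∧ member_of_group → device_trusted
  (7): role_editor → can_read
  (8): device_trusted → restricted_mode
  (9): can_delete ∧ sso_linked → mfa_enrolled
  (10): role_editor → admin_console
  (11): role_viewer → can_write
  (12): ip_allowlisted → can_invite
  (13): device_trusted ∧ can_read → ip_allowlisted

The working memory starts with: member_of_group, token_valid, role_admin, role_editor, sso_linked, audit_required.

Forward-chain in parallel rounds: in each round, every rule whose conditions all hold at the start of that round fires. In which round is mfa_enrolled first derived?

5

[1] (4) [token_valid → can_publish]; (6) [token_valid ∧ member_of_group → device_trusted]; (7) [role_editor → can_read]; (10) [role_editor → admin_console]. ⇒ new: can_publish, device_trusted, can_read, admin_console.
[2] (8) [device_trusted → restricted_mode]; (13) [device_trusted ∧ can_read → ip_allowlisted]. ⇒ new: restricted_mode, ip_allowlisted.
[3] (12) [ip_allowlisted → can_invite]. ⇒ new: can_invite.
[4] (2) [can_invite → can_delete]. ⇒ new: can_delete.
[5] (9) [can_delete ∧ sso_linked → mfa_enrolled]. ⇒ new: mfa_enrolled.
mfa_enrolled first appears in round 5.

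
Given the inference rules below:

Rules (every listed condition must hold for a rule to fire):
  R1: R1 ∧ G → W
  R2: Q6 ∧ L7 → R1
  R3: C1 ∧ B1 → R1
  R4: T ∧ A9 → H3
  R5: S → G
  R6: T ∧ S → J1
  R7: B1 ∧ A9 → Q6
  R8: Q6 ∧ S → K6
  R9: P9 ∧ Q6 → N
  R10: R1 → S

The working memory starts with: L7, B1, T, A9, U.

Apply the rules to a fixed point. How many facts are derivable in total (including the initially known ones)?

[1] R4 [T ∧ A9 → H3]; R7 [B1 ∧ A9 → Q6]. ⇒ new: H3, Q6.
[2] R2 [Q6 ∧ L7 → R1]. ⇒ new: R1.
[3] R10 [R1 → S]. ⇒ new: S.
[4] R5 [S → G]; R6 [T ∧ S → J1]; R8 [Q6 ∧ S → K6]. ⇒ new: G, J1, K6.
[5] R1 [R1 ∧ G → W]. ⇒ new: W.
Closure: {A9, B1, G, H3, J1, K6, L7, Q6, R1, S, T, U, W} — 13 facts.

13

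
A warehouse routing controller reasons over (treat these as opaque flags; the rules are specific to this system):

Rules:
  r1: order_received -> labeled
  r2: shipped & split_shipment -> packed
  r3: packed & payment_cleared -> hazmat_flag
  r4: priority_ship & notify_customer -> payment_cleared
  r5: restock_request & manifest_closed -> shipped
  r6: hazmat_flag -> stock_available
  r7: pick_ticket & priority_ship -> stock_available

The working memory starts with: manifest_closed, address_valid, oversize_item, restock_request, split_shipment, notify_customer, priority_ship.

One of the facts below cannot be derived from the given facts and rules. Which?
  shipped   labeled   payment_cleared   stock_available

labeled

Round 1 — r4, r5, derive payment_cleared, shipped.
Round 2 — r2, derive packed.
Round 3 — r3, derive hazmat_flag.
Round 4 — r6, derive stock_available.
Derived: payment_cleared (round 1), shipped (round 1), stock_available (round 4). labeled never appears in any round.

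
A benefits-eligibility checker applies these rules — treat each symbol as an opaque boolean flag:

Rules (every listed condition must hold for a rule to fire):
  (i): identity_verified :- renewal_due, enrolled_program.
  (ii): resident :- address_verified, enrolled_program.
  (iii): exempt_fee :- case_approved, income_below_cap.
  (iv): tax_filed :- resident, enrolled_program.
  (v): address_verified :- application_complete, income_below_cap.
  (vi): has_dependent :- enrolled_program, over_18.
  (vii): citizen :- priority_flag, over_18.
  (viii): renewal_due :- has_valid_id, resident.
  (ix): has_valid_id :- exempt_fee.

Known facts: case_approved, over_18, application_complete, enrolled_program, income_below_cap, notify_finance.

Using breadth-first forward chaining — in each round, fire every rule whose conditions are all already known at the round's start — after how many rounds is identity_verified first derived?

4

Round 1: (iii) [exempt_fee :- case_approved, income_below_cap.]; (v) [address_verified :- application_complete, income_below_cap.]; (vi) [has_dependent :- enrolled_program, over_18.]. New: exempt_fee, address_verified, has_dependent.
Round 2: (ii) [resident :- address_verified, enrolled_program.]; (ix) [has_valid_id :- exempt_fee.]. New: resident, has_valid_id.
Round 3: (iv) [tax_filed :- resident, enrolled_program.]; (viii) [renewal_due :- has_valid_id, resident.]. New: tax_filed, renewal_due.
Round 4: (i) [identity_verified :- renewal_due, enrolled_program.]. New: identity_verified.
identity_verified first appears in round 4.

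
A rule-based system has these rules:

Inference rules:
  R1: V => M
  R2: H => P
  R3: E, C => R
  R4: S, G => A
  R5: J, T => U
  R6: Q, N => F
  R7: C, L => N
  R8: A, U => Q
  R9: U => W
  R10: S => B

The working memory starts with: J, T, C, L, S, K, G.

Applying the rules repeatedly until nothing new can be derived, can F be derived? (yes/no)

Round 1 — R4, R5, R7, R10, derive A, U, N, B.
Round 2 — R8, R9, derive Q, W.
Round 3 — R6, derive F.
F appears in round 3, so it is derivable.

yes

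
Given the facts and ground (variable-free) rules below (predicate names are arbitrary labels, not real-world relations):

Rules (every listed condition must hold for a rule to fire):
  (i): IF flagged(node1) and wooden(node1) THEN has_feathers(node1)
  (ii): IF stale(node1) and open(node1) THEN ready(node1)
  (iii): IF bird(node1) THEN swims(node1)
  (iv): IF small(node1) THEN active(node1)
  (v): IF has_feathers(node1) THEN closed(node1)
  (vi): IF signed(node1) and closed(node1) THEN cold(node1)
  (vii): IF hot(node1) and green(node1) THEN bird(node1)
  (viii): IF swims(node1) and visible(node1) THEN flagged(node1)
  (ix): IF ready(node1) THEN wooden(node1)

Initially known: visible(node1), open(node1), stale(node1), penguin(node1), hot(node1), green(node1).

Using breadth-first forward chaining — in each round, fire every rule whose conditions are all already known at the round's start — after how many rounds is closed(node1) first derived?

Round 1 — (ii), (vii), derive ready(node1), bird(node1).
Round 2 — (iii), (ix), derive swims(node1), wooden(node1).
Round 3 — (viii), derive flagged(node1).
Round 4 — (i), derive has_feathers(node1).
Round 5 — (v), derive closed(node1).
closed(node1) first appears in round 5.

5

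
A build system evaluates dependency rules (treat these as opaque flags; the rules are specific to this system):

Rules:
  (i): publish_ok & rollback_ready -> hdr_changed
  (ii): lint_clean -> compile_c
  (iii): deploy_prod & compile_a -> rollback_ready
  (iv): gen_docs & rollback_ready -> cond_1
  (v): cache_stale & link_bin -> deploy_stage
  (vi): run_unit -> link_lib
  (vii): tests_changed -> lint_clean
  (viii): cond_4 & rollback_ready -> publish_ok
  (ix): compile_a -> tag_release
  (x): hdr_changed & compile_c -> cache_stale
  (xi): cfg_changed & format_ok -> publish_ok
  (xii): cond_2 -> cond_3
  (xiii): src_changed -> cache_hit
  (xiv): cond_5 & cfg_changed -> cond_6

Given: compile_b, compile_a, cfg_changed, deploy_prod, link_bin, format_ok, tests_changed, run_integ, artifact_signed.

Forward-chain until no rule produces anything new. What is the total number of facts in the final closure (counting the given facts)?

17

[1] (iii) [deploy_prod & compile_a -> rollback_ready]; (vii) [tests_changed -> lint_clean]; (ix) [compile_a -> tag_release]; (xi) [cfg_changed & format_ok -> publish_ok]. ⇒ new: rollback_ready, lint_clean, tag_release, publish_ok.
[2] (i) [publish_ok & rollback_ready -> hdr_changed]; (ii) [lint_clean -> compile_c]. ⇒ new: hdr_changed, compile_c.
[3] (x) [hdr_changed & compile_c -> cache_stale]. ⇒ new: cache_stale.
[4] (v) [cache_stale & link_bin -> deploy_stage]. ⇒ new: deploy_stage.
Closure: {artifact_signed, cache_stale, cfg_changed, compile_a, compile_b, compile_c, deploy_prod, deploy_stage, format_ok, hdr_changed, link_bin, lint_clean, publish_ok, rollback_ready, run_integ, tag_release, tests_changed} — 17 facts.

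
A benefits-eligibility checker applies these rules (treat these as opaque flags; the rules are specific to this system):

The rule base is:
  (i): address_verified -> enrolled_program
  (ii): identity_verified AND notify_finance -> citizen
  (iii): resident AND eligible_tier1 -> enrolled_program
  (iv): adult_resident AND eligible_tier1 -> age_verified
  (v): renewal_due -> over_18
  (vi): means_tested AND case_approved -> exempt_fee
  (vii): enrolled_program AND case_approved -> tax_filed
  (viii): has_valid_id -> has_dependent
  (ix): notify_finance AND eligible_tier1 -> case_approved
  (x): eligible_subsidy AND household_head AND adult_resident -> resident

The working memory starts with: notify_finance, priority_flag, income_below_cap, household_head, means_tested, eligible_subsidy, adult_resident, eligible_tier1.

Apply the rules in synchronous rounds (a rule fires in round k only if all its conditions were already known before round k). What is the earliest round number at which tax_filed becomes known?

Round 1: (iv) [adult_resident AND eligible_tier1 -> age_verified]; (ix) [notify_finance AND eligible_tier1 -> case_approved]; (x) [eligible_subsidy AND household_head AND adult_resident -> resident]. New: age_verified, case_approved, resident.
Round 2: (iii) [resident AND eligible_tier1 -> enrolled_program]; (vi) [means_tested AND case_approved -> exempt_fee]. New: enrolled_program, exempt_fee.
Round 3: (vii) [enrolled_program AND case_approved -> tax_filed]. New: tax_filed.
tax_filed first appears in round 3.

3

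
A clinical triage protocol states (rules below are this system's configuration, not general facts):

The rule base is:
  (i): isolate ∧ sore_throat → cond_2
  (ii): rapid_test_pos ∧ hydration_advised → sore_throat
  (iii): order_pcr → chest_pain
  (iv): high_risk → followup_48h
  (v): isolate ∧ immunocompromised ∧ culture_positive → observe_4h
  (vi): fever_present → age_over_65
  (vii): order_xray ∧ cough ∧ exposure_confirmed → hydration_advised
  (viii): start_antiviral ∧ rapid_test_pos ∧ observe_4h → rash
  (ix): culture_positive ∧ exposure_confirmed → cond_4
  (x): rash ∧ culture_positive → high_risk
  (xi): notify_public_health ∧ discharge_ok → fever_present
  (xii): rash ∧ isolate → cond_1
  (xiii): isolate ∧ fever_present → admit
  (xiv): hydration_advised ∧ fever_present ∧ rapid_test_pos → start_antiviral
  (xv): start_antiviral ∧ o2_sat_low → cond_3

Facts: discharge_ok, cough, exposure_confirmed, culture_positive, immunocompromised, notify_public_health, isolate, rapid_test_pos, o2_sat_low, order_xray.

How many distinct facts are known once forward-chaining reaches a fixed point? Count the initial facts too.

24

Round 1 — (v), (vii), (ix), (xi), derive observe_4h, hydration_advised, cond_4, fever_present.
Round 2 — (ii), (vi), (xiii), (xiv), derive sore_throat, age_over_65, admit, start_antiviral.
Round 3 — (i), (viii), (xv), derive cond_2, rash, cond_3.
Round 4 — (x), (xii), derive high_risk, cond_1.
Round 5 — (iv), derive followup_48h.
Closure: {admit, age_over_65, cond_1, cond_2, cond_3, cond_4, cough, culture_positive, discharge_ok, exposure_confirmed, fever_present, followup_48h, high_risk, hydration_advised, immunocompromised, isolate, notify_public_health, o2_sat_low, observe_4h, order_xray, rapid_test_pos, rash, sore_throat, start_antiviral} — 24 facts.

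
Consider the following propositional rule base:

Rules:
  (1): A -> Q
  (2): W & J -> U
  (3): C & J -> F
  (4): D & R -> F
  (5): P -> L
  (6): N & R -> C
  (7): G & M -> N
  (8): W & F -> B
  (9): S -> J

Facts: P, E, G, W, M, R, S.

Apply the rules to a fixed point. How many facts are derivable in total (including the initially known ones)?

Round 1: (5) [P -> L]; (7) [G & M -> N]; (9) [S -> J]. New: L, N, J.
Round 2: (2) [W & J -> U]; (6) [N & R -> C]. New: U, C.
Round 3: (3) [C & J -> F]. New: F.
Round 4: (8) [W & F -> B]. New: B.
Closure: {B, C, E, F, G, J, L, M, N, P, R, S, U, W} — 14 facts.

14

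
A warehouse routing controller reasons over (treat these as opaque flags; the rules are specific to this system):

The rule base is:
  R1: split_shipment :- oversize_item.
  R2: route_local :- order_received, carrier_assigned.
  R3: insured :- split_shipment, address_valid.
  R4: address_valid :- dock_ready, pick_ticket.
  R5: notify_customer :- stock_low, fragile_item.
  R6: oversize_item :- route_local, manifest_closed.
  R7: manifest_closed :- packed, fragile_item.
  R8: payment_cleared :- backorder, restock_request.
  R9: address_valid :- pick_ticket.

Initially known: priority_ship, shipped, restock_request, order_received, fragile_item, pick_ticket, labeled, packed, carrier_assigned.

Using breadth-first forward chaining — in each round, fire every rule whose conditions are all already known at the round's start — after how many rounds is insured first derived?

[1] R2 [route_local :- order_received, carrier_assigned.]; R7 [manifest_closed :- packed, fragile_item.]; R9 [address_valid :- pick_ticket.]. ⇒ new: route_local, manifest_closed, address_valid.
[2] R6 [oversize_item :- route_local, manifest_closed.]. ⇒ new: oversize_item.
[3] R1 [split_shipment :- oversize_item.]. ⇒ new: split_shipment.
[4] R3 [insured :- split_shipment, address_valid.]. ⇒ new: insured.
insured first appears in round 4.

4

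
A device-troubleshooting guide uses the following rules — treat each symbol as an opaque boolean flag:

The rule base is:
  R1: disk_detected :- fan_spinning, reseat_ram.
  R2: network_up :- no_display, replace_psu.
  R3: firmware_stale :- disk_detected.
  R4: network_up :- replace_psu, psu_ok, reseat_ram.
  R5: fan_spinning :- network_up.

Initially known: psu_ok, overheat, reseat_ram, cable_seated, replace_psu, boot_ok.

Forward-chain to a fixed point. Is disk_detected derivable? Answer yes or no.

yes

Round 1: R4 [network_up :- replace_psu, psu_ok, reseat_ram.]. New: network_up.
Round 2: R5 [fan_spinning :- network_up.]. New: fan_spinning.
Round 3: R1 [disk_detected :- fan_spinning, reseat_ram.]. New: disk_detected.
Round 4: R3 [firmware_stale :- disk_detected.]. New: firmware_stale.
disk_detected appears in round 3, so it is derivable.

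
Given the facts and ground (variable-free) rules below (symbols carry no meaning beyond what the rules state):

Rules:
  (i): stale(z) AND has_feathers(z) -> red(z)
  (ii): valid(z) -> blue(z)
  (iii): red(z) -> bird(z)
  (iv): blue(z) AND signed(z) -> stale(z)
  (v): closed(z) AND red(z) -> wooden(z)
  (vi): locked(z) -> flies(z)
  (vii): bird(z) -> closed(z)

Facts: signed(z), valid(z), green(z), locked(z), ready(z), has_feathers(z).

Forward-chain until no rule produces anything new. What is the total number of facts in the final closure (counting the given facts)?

Round 1: (ii) [valid(z) -> blue(z)]; (vi) [locked(z) -> flies(z)]. Adds blue(z), flies(z).
Round 2: (iv) [blue(z) AND signed(z) -> stale(z)]. Adds stale(z).
Round 3: (i) [stale(z) AND has_feathers(z) -> red(z)]. Adds red(z).
Round 4: (iii) [red(z) -> bird(z)]. Adds bird(z).
Round 5: (vii) [bird(z) -> closed(z)]. Adds closed(z).
Round 6: (v) [closed(z) AND red(z) -> wooden(z)]. Adds wooden(z).
Closure: {bird(z), blue(z), closed(z), flies(z), green(z), has_feathers(z), locked(z), ready(z), red(z), signed(z), stale(z), valid(z), wooden(z)} — 13 facts.

13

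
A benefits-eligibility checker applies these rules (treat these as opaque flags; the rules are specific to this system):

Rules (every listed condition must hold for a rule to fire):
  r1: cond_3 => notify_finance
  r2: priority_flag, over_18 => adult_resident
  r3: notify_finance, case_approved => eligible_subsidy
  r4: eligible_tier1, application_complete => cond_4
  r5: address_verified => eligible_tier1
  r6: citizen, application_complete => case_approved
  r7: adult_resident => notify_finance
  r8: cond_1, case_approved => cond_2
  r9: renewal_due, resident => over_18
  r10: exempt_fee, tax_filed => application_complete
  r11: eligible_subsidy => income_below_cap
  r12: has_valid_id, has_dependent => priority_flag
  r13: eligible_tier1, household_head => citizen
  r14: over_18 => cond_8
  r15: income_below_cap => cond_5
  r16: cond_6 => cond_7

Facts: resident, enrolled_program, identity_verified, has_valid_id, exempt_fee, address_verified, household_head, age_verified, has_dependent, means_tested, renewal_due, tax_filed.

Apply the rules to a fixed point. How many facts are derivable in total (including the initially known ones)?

Round 1 — r5, r9, r10, r12, derive eligible_tier1, over_18, application_complete, priority_flag.
Round 2 — r2, r4, r13, r14, derive adult_resident, cond_4, citizen, cond_8.
Round 3 — r6, r7, derive case_approved, notify_finance.
Round 4 — r3, derive eligible_subsidy.
Round 5 — r11, derive income_below_cap.
Round 6 — r15, derive cond_5.
Closure: {address_verified, adult_resident, age_verified, application_complete, case_approved, citizen, cond_4, cond_5, cond_8, eligible_subsidy, eligible_tier1, enrolled_program, exempt_fee, has_dependent, has_valid_id, household_head, identity_verified, income_below_cap, means_tested, notify_finance, over_18, priority_flag, renewal_due, resident, tax_filed} — 25 facts.

25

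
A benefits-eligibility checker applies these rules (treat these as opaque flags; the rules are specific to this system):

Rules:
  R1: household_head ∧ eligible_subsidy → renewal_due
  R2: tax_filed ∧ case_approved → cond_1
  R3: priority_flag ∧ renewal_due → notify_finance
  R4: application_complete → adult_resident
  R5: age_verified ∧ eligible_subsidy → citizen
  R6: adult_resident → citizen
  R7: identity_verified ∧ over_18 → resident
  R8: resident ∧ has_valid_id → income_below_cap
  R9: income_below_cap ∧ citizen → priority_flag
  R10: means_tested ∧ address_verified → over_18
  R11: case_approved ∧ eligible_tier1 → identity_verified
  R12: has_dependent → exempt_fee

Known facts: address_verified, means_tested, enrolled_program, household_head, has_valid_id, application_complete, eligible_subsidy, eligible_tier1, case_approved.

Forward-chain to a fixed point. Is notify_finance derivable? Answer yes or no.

yes

[1] R1 [household_head ∧ eligible_subsidy → renewal_due]; R4 [application_complete → adult_resident]; R10 [means_tested ∧ address_verified → over_18]; R11 [case_approved ∧ eligible_tier1 → identity_verified]. ⇒ new: renewal_due, adult_resident, over_18, identity_verified.
[2] R6 [adult_resident → citizen]; R7 [identity_verified ∧ over_18 → resident]. ⇒ new: citizen, resident.
[3] R8 [resident ∧ has_valid_id → income_below_cap]. ⇒ new: income_below_cap.
[4] R9 [income_below_cap ∧ citizen → priority_flag]. ⇒ new: priority_flag.
[5] R3 [priority_flag ∧ renewal_due → notify_finance]. ⇒ new: notify_finance.
notify_finance appears in round 5, so it is derivable.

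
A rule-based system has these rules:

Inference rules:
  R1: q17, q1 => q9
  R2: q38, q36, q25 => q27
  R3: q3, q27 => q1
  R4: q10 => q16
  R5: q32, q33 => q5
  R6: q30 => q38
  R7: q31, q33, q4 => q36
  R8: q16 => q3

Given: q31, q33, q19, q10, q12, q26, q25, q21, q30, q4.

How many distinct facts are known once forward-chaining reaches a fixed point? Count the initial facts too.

16

[1] R4 [q10 => q16]; R6 [q30 => q38]; R7 [q31, q33, q4 => q36]. ⇒ new: q16, q38, q36.
[2] R2 [q38, q36, q25 => q27]; R8 [q16 => q3]. ⇒ new: q27, q3.
[3] R3 [q3, q27 => q1]. ⇒ new: q1.
Closure: {q1, q10, q12, q16, q19, q21, q25, q26, q27, q3, q30, q31, q33, q36, q38, q4} — 16 facts.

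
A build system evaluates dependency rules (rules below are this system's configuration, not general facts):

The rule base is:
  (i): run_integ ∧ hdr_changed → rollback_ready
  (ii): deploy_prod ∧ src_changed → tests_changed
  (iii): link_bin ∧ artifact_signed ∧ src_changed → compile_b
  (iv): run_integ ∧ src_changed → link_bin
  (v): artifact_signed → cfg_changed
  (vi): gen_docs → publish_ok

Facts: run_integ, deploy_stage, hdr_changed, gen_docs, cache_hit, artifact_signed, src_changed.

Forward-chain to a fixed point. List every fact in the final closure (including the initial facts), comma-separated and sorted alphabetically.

[1] (i) [run_integ ∧ hdr_changed → rollback_ready]; (iv) [run_integ ∧ src_changed → link_bin]; (v) [artifact_signed → cfg_changed]; (vi) [gen_docs → publish_ok]. ⇒ new: rollback_ready, link_bin, cfg_changed, publish_ok.
[2] (iii) [link_bin ∧ artifact_signed ∧ src_changed → compile_b]. ⇒ new: compile_b.

artifact_signed, cache_hit, cfg_changed, compile_b, deploy_stage, gen_docs, hdr_changed, link_bin, publish_ok, rollback_ready, run_integ, src_changed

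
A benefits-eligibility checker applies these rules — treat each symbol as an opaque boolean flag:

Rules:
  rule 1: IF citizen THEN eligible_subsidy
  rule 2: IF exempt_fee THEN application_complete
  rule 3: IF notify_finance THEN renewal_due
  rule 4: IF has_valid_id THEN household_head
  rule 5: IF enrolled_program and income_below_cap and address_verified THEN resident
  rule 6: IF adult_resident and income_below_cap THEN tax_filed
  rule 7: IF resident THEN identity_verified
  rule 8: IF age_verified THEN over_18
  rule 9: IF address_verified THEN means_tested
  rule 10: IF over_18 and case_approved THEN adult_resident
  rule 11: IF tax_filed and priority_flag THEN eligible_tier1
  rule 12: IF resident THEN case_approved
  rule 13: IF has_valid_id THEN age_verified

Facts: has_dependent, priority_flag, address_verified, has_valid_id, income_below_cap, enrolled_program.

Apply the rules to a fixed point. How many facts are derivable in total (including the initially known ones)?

16

Round 1 — rule 4, rule 5, rule 9, rule 13, derive household_head, resident, means_tested, age_verified.
Round 2 — rule 7, rule 8, rule 12, derive identity_verified, over_18, case_approved.
Round 3 — rule 10, derive adult_resident.
Round 4 — rule 6, derive tax_filed.
Round 5 — rule 11, derive eligible_tier1.
Closure: {address_verified, adult_resident, age_verified, case_approved, eligible_tier1, enrolled_program, has_dependent, has_valid_id, household_head, identity_verified, income_below_cap, means_tested, over_18, priority_flag, resident, tax_filed} — 16 facts.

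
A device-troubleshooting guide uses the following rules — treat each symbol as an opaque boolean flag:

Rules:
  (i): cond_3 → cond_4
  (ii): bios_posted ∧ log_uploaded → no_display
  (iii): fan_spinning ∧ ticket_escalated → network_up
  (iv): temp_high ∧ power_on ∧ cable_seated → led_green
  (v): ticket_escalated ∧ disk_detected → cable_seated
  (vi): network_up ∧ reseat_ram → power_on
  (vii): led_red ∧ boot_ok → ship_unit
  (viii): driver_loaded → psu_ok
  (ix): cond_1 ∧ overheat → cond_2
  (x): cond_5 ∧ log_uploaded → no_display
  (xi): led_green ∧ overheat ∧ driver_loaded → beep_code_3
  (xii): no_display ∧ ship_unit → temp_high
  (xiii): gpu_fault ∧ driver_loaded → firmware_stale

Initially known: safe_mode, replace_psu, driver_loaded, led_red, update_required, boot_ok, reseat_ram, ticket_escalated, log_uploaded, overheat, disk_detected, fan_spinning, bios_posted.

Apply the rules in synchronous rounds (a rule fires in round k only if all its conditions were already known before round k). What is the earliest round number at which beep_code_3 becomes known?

Round 1: (ii) [bios_posted ∧ log_uploaded → no_display]; (iii) [fan_spinning ∧ ticket_escalated → network_up]; (v) [ticket_escalated ∧ disk_detected → cable_seated]; (vii) [led_red ∧ boot_ok → ship_unit]; (viii) [driver_loaded → psu_ok]. Adds no_display, network_up, cable_seated, ship_unit, psu_ok.
Round 2: (vi) [network_up ∧ reseat_ram → power_on]; (xii) [no_display ∧ ship_unit → temp_high]. Adds power_on, temp_high.
Round 3: (iv) [temp_high ∧ power_on ∧ cable_seated → led_green]. Adds led_green.
Round 4: (xi) [led_green ∧ overheat ∧ driver_loaded → beep_code_3]. Adds beep_code_3.
beep_code_3 first appears in round 4.

4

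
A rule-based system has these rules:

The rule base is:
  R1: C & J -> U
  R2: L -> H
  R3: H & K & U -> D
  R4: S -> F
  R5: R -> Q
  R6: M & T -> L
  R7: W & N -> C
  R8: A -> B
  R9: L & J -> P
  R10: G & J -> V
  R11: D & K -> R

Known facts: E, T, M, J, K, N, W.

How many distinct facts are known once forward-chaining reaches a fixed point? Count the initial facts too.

Round 1: R6 [M & T -> L]; R7 [W & N -> C]. Adds L, C.
Round 2: R1 [C & J -> U]; R2 [L -> H]; R9 [L & J -> P]. Adds U, H, P.
Round 3: R3 [H & K & U -> D]. Adds D.
Round 4: R11 [D & K -> R]. Adds R.
Round 5: R5 [R -> Q]. Adds Q.
Closure: {C, D, E, H, J, K, L, M, N, P, Q, R, T, U, W} — 15 facts.

15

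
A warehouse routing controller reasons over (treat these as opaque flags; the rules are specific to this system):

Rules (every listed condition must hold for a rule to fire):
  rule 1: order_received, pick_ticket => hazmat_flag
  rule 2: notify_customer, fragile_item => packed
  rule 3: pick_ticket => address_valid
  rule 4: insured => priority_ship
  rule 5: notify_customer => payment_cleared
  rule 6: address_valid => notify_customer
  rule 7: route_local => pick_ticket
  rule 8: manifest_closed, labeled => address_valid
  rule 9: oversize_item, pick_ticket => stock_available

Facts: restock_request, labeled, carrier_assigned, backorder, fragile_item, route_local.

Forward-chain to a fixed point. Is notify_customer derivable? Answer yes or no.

Round 1: rule 7 [route_local => pick_ticket]. Adds pick_ticket.
Round 2: rule 3 [pick_ticket => address_valid]. Adds address_valid.
Round 3: rule 6 [address_valid => notify_customer]. Adds notify_customer.
Round 4: rule 2 [notify_customer, fragile_item => packed]; rule 5 [notify_customer => payment_cleared]. Adds packed, payment_cleared.
notify_customer appears in round 3, so it is derivable.

yes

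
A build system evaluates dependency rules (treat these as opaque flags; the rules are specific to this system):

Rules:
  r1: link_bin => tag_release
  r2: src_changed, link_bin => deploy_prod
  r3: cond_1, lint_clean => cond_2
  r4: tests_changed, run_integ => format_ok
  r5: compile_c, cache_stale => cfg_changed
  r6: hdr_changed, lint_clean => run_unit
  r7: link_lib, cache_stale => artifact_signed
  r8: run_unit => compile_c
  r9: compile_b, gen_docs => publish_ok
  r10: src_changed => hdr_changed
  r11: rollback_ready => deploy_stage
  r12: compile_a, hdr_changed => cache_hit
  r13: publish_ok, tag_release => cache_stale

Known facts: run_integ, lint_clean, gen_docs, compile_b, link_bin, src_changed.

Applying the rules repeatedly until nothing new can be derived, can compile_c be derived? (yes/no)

yes

Round 1 fires r1, r2, r9, r10, giving tag_release, deploy_prod, publish_ok, hdr_changed.
Round 2 fires r6, r13, giving run_unit, cache_stale.
Round 3 fires r8, giving compile_c.
Round 4 fires r5, giving cfg_changed.
compile_c appears in round 3, so it is derivable.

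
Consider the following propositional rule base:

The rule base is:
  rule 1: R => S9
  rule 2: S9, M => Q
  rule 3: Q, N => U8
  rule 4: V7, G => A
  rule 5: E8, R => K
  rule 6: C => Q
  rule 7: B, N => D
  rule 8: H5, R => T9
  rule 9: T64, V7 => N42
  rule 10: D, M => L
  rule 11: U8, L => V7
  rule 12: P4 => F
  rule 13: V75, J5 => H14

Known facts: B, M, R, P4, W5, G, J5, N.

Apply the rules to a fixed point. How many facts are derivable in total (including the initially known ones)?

Round 1 — rule 1, rule 7, rule 12, derive S9, D, F.
Round 2 — rule 2, rule 10, derive Q, L.
Round 3 — rule 3, derive U8.
Round 4 — rule 11, derive V7.
Round 5 — rule 4, derive A.
Closure: {A, B, D, F, G, J5, L, M, N, P4, Q, R, S9, U8, V7, W5} — 16 facts.

16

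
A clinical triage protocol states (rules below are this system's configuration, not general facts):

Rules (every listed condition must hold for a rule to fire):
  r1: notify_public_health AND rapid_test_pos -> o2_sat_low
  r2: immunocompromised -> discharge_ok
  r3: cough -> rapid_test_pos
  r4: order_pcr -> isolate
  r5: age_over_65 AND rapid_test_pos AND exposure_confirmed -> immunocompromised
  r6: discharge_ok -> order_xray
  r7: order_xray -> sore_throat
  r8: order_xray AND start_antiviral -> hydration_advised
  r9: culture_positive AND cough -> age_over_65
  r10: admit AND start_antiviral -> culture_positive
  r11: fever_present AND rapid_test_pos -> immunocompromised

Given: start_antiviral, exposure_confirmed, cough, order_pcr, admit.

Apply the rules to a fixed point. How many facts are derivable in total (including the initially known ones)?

[1] r3 [cough -> rapid_test_pos]; r4 [order_pcr -> isolate]; r10 [admit AND start_antiviral -> culture_positive]. ⇒ new: rapid_test_pos, isolate, culture_positive.
[2] r9 [culture_positive AND cough -> age_over_65]. ⇒ new: age_over_65.
[3] r5 [age_over_65 AND rapid_test_pos AND exposure_confirmed -> immunocompromised]. ⇒ new: immunocompromised.
[4] r2 [immunocompromised -> discharge_ok]. ⇒ new: discharge_ok.
[5] r6 [discharge_ok -> order_xray]. ⇒ new: order_xray.
[6] r7 [order_xray -> sore_throat]; r8 [order_xray AND start_antiviral -> hydration_advised]. ⇒ new: sore_throat, hydration_advised.
Closure: {admit, age_over_65, cough, culture_positive, discharge_ok, exposure_confirmed, hydration_advised, immunocompromised, isolate, order_pcr, order_xray, rapid_test_pos, sore_throat, start_antiviral} — 14 facts.

14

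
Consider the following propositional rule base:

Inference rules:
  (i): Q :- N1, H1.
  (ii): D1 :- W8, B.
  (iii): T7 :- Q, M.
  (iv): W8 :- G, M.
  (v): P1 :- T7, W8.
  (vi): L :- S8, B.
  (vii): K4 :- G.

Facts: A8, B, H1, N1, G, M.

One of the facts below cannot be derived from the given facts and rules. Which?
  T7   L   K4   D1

[1] (i) [Q :- N1, H1.]; (iv) [W8 :- G, M.]; (vii) [K4 :- G.]. ⇒ new: Q, W8, K4.
[2] (ii) [D1 :- W8, B.]; (iii) [T7 :- Q, M.]. ⇒ new: D1, T7.
[3] (v) [P1 :- T7, W8.]. ⇒ new: P1.
Derived: D1 (round 2), T7 (round 2), K4 (round 1). L never appears in any round.

L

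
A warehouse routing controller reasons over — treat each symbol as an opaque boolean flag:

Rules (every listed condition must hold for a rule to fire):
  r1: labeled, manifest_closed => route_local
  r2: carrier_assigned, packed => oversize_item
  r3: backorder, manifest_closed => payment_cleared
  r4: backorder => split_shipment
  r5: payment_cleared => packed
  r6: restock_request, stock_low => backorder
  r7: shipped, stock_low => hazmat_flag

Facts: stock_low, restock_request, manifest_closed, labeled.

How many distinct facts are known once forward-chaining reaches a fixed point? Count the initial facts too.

9

Round 1 fires r1, r6, giving route_local, backorder.
Round 2 fires r3, r4, giving payment_cleared, split_shipment.
Round 3 fires r5, giving packed.
Closure: {backorder, labeled, manifest_closed, packed, payment_cleared, restock_request, route_local, split_shipment, stock_low} — 9 facts.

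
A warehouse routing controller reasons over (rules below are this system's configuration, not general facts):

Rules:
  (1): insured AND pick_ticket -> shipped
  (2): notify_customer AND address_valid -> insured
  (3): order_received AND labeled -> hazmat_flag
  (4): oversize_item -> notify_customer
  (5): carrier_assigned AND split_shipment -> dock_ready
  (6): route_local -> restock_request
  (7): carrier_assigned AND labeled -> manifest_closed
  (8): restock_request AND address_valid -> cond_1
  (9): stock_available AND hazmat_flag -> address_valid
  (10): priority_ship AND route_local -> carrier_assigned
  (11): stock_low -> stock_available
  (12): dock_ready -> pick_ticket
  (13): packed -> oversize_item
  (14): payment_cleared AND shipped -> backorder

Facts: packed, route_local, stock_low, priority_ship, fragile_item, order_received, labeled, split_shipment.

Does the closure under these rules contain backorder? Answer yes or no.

Round 1: (3) [order_received AND labeled -> hazmat_flag]; (6) [route_local -> restock_request]; (10) [priority_ship AND route_local -> carrier_assigned]; (11) [stock_low -> stock_available]; (13) [packed -> oversize_item]. New: hazmat_flag, restock_request, carrier_assigned, stock_available, oversize_item.
Round 2: (4) [oversize_item -> notify_customer]; (5) [carrier_assigned AND split_shipment -> dock_ready]; (7) [carrier_assigned AND labeled -> manifest_closed]; (9) [stock_available AND hazmat_flag -> address_valid]. New: notify_customer, dock_ready, manifest_closed, address_valid.
Round 3: (2) [notify_customer AND address_valid -> insured]; (8) [restock_request AND address_valid -> cond_1]; (12) [dock_ready -> pick_ticket]. New: insured, cond_1, pick_ticket.
Round 4: (1) [insured AND pick_ticket -> shipped]. New: shipped.
Fixed point reached. backorder is concluded only by (14); (14) needs payment_cleared (never derived).

no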